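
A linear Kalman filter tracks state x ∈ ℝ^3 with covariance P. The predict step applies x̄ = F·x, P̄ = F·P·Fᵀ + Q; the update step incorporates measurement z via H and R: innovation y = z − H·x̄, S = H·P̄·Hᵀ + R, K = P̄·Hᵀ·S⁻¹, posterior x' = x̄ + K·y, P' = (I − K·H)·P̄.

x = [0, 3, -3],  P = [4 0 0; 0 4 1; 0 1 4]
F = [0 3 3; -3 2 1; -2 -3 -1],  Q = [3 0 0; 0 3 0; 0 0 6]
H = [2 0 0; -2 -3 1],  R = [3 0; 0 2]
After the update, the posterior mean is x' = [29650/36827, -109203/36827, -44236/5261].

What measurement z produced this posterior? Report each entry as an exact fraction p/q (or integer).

x̄ = F·x = [0, 3, -6]
P̄ = F·P·Fᵀ + Q = [93 45 -60; 45 63 -9; -60 -9 68]
S = H·P̄·Hᵀ + R = [375 -762; -762 1843]
K = P̄·Hᵀ·S⁻¹ = [17492/36827 -381/36827; -17862/36827 -13140/36827; -2730/5261 -515/5261]
x' − x̄ = [29650/36827, -219684/36827, -12670/5261] = K·y
y = (KᵀK)⁻¹·Kᵀ·(x' − x̄) = [2, 14]
z = y + H·x̄ = [2, 14] + [0, -15] = [2, -1]

z = [2, -1]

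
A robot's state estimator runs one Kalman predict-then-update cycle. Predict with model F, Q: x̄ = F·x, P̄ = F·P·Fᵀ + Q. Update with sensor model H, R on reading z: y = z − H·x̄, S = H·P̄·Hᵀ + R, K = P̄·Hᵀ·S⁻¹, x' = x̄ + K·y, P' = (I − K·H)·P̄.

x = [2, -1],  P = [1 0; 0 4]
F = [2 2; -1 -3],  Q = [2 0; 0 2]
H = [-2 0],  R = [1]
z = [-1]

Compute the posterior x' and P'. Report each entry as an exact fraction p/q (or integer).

x' = [46/89, 245/89]
P' = [22/89 -26/89; -26/89 767/89]

x̄ = F·x = [2, 1]
P̄ = F·P·Fᵀ + Q = [22 -26; -26 39]
y = z − H·x̄ = [3]
S = H·P̄·Hᵀ + R = [89]
K = P̄·Hᵀ·S⁻¹ = [-44/89; 52/89]
x' = x̄ + K·y = [46/89, 245/89]
P' = (I − K·H)·P̄ = [22/89 -26/89; -26/89 767/89]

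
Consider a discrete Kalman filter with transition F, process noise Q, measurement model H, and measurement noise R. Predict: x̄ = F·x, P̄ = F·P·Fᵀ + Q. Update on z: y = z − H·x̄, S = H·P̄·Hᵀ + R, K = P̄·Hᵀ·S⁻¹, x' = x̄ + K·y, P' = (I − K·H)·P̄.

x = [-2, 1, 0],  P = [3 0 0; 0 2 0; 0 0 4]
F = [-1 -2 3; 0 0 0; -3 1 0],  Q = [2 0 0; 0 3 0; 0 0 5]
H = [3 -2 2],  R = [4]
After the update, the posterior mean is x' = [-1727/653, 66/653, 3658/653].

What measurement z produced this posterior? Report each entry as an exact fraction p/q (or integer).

x̄ = F·x = [0, 0, 7]
P̄ = F·P·Fᵀ + Q = [49 0 5; 0 3 0; 5 0 34]
S = H·P̄·Hᵀ + R = [653]
K = P̄·Hᵀ·S⁻¹ = [157/653; -6/653; 83/653]
x' − x̄ = [-1727/653, 66/653, -913/653] = K·y
y = (KᵀK)⁻¹·Kᵀ·(x' − x̄) = [-11]
z = y + H·x̄ = [-11] + [14] = [3]

z = [3]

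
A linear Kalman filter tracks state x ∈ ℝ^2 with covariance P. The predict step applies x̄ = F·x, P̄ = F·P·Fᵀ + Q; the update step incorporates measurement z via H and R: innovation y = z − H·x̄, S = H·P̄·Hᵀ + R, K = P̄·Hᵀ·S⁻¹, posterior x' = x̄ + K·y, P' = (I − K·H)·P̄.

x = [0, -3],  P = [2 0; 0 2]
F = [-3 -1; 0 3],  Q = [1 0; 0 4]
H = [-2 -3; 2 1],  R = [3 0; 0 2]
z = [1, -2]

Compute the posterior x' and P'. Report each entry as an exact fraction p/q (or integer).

x̄ = F·x = [3, -9]
P̄ = F·P·Fᵀ + Q = [21 -6; -6 22]
y = z − H·x̄ = [-20, 1]
S = H·P̄·Hᵀ + R = [213 -102; -102 84]
K = P̄·Hᵀ·S⁻¹ = [23/104 145/208; -293/624 -563/1248]
x' = x̄ + K·y = [-151/208, -25/416]
P' = (I − K·H)·P̄ = [63/52 -107/104; -107/104 721/624]

x' = [-151/208, -25/416]
P' = [63/52 -107/104; -107/104 721/624]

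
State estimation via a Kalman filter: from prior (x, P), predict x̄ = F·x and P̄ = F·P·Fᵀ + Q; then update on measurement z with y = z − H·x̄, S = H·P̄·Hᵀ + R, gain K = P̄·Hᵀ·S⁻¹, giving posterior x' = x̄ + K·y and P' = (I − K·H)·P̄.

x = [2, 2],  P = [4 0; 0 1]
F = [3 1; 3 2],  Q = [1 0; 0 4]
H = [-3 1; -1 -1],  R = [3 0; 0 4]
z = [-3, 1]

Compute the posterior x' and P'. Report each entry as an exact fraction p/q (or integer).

x' = [1546/2383, -1023/2383]
P' = [1026/2383 1254/2383; 1254/2383 4710/2383]

x̄ = F·x = [8, 10]
P̄ = F·P·Fᵀ + Q = [38 38; 38 44]
y = z − H·x̄ = [11, 19]
S = H·P̄·Hᵀ + R = [161 146; 146 162]
K = P̄·Hᵀ·S⁻¹ = [-608/2383 -570/2383; 316/2383 -1491/2383]
x' = x̄ + K·y = [1546/2383, -1023/2383]
P' = (I − K·H)·P̄ = [1026/2383 1254/2383; 1254/2383 4710/2383]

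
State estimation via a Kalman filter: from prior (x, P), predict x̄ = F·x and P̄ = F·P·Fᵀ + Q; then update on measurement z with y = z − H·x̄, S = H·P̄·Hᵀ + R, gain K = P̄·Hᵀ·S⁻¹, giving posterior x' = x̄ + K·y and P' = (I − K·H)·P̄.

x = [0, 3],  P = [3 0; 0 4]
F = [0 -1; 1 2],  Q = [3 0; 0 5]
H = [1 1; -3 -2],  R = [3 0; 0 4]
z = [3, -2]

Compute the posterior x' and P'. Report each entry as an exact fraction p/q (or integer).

x' = [-1214/365, 2222/365]
P' = [1748/365 -2384/365; -2384/365 3512/365]

x̄ = F·x = [-3, 6]
P̄ = F·P·Fᵀ + Q = [7 -8; -8 24]
y = z − H·x̄ = [0, 1]
S = H·P̄·Hᵀ + R = [18 -29; -29 67]
K = P̄·Hᵀ·S⁻¹ = [-212/365 -119/365; 376/365 32/365]
x' = x̄ + K·y = [-1214/365, 2222/365]
P' = (I − K·H)·P̄ = [1748/365 -2384/365; -2384/365 3512/365]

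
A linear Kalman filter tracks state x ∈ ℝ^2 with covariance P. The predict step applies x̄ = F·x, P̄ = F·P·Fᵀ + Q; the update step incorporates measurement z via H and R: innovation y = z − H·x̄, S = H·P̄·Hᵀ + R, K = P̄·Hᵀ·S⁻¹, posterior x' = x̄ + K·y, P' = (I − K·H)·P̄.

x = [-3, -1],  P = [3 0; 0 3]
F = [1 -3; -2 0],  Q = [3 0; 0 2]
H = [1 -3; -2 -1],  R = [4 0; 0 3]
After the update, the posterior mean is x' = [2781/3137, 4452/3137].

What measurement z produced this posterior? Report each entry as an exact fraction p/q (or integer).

z = [-3, -3]

x̄ = F·x = [0, 6]
P̄ = F·P·Fᵀ + Q = [33 -6; -6 14]
S = H·P̄·Hᵀ + R = [199 -54; -54 125]
K = P̄·Hᵀ·S⁻¹ = [3135/21959 -9186/21959; -6108/21959 -2990/21959]
x' − x̄ = [2781/3137, -14370/3137] = K·y
y = (KᵀK)⁻¹·Kᵀ·(x' − x̄) = [15, 3]
z = y + H·x̄ = [15, 3] + [-18, -6] = [-3, -3]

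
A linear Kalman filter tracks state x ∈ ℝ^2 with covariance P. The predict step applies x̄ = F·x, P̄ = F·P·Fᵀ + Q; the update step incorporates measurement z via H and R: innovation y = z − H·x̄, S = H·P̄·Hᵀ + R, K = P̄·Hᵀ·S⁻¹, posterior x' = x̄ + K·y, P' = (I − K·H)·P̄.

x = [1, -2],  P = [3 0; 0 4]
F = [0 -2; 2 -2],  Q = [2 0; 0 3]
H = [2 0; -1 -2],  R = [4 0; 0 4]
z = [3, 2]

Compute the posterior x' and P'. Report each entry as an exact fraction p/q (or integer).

x' = [186/149, -993/745]
P' = [128/149 -54/149; -54/149 817/745]

x̄ = F·x = [4, 6]
P̄ = F·P·Fᵀ + Q = [18 16; 16 31]
y = z − H·x̄ = [-5, 18]
S = H·P̄·Hᵀ + R = [76 -100; -100 210]
K = P̄·Hᵀ·S⁻¹ = [64/149 -5/149; -27/149 -341/745]
x' = x̄ + K·y = [186/149, -993/745]
P' = (I − K·H)·P̄ = [128/149 -54/149; -54/149 817/745]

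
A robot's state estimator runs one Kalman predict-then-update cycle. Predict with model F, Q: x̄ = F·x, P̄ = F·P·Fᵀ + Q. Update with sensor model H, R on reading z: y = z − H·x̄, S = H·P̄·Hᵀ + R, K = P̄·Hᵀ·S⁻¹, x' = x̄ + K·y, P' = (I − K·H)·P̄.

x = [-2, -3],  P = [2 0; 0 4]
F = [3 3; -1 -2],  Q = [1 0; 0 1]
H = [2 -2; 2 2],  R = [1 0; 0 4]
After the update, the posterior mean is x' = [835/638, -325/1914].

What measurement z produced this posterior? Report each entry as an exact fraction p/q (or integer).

x̄ = F·x = [-15, 8]
P̄ = F·P·Fᵀ + Q = [55 -30; -30 19]
S = H·P̄·Hᵀ + R = [537 144; 144 60]
K = P̄·Hᵀ·S⁻¹ = [250/957 395/1914; -226/957 383/1914]
x' − x̄ = [10405/638, -15637/1914] = K·y
y = (KᵀK)⁻¹·Kᵀ·(x' − x̄) = [49, 17]
z = y + H·x̄ = [49, 17] + [-46, -14] = [3, 3]

z = [3, 3]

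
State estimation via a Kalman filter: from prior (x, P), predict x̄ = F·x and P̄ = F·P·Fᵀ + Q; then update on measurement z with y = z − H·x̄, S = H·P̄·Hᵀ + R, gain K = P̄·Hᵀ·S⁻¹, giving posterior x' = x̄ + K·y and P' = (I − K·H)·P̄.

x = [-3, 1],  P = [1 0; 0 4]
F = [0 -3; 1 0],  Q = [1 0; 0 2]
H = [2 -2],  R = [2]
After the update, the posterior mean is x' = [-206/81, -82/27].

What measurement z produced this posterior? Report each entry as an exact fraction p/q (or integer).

x̄ = F·x = [-3, -3]
P̄ = F·P·Fᵀ + Q = [37 0; 0 3]
S = H·P̄·Hᵀ + R = [162]
K = P̄·Hᵀ·S⁻¹ = [37/81; -1/27]
x' − x̄ = [37/81, -1/27] = K·y
y = (KᵀK)⁻¹·Kᵀ·(x' − x̄) = [1]
z = y + H·x̄ = [1] + [0] = [1]

z = [1]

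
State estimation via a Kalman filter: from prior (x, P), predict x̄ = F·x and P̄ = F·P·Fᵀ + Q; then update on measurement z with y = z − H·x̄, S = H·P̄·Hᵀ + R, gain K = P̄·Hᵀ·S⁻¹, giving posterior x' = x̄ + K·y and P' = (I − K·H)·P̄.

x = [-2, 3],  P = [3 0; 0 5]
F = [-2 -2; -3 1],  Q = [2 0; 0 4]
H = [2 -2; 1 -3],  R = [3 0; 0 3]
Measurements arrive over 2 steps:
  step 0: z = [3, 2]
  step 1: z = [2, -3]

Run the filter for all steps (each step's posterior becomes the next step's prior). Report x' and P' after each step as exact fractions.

step 0: x̄ = F·x = [-2, 9]
step 0: P̄ = F·P·Fᵀ + Q = [34 8; 8 36]
step 0: y = z − H·x̄ = [25, 31]
step 0: S = H·P̄·Hᵀ + R = [219 220; 220 313]
step 0: K = P̄·Hᵀ·S⁻¹ = [14076/20147 -9250/20147; 4472/20147 -9580/20147]
step 0: x' = x̄ + K·y = [24856/20147, -3857/20147]
step 0: P' = (I − K·H)·P̄ = [45546/20147 24432/20147; 24432/20147 17724/20147]
step 1: x̄ = F·x = [-41998/20147, -78425/20147]
step 1: P̄ = F·P·Fᵀ + Q = [488830/20147 335556/20147; 335556/20147 361634/20147]
step 1: y = z − H·x̄ = [-32560/20147, -253718/20147]
step 1: S = H·P̄·Hᵀ + R = [777849/20147 463016/20147; 463016/20147 1790641/20147]
step 1: K = P̄·Hᵀ·S⁻¹ = [39146508/58493299 -27038090/58493299; 12585820/58493299 -27732614/58493299]
step 1: x' = x̄ + K·y = [155300454/58493299, 101212691/58493299]
step 1: P' = (I − K·H)·P̄ = [128636778/58493299 69917016/58493299; 69917016/58493299 51038286/58493299]

step 0: x' = [24856/20147, -3857/20147], P' = [45546/20147 24432/20147; 24432/20147 17724/20147]
step 1: x' = [155300454/58493299, 101212691/58493299], P' = [128636778/58493299 69917016/58493299; 69917016/58493299 51038286/58493299]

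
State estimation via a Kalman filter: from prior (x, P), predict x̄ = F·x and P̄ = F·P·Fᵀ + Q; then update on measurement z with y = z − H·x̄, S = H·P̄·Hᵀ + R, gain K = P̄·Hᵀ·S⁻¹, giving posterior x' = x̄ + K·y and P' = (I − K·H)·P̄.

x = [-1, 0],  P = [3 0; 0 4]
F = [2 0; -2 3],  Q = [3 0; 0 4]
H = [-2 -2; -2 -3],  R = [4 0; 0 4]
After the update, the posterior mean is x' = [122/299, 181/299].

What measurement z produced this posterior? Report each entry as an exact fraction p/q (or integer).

z = [-3, -2]

x̄ = F·x = [-2, 2]
P̄ = F·P·Fᵀ + Q = [15 -12; -12 52]
S = H·P̄·Hᵀ + R = [176 252; 252 388]
K = P̄·Hᵀ·S⁻¹ = [-240/299 321/598; 139/299 -192/299]
x' − x̄ = [720/299, -417/299] = K·y
y = (KᵀK)⁻¹·Kᵀ·(x' − x̄) = [-3, 0]
z = y + H·x̄ = [-3, 0] + [0, -2] = [-3, -2]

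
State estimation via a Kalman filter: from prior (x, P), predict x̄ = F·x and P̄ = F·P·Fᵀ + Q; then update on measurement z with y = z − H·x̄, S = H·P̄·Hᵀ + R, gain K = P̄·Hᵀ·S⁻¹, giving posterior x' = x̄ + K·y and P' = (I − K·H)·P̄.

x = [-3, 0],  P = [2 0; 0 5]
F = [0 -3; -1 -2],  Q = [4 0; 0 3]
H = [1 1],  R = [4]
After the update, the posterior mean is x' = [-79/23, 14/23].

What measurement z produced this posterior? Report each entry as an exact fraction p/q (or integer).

x̄ = F·x = [0, 3]
P̄ = F·P·Fᵀ + Q = [49 30; 30 25]
S = H·P̄·Hᵀ + R = [138]
K = P̄·Hᵀ·S⁻¹ = [79/138; 55/138]
x' − x̄ = [-79/23, -55/23] = K·y
y = (KᵀK)⁻¹·Kᵀ·(x' − x̄) = [-6]
z = y + H·x̄ = [-6] + [3] = [-3]

z = [-3]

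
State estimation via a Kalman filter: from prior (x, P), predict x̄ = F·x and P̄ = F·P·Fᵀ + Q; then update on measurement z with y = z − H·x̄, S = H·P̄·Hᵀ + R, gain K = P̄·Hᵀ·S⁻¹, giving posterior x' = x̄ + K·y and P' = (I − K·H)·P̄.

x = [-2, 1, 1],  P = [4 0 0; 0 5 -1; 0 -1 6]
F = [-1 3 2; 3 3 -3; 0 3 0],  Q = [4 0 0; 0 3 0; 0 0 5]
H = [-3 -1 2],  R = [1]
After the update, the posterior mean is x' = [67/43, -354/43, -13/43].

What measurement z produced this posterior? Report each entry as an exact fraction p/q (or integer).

z = [3]

x̄ = F·x = [7, -6, 3]
P̄ = F·P·Fᵀ + Q = [65 0 39; 0 156 54; 39 54 50]
S = H·P̄·Hᵀ + R = [258]
K = P̄·Hᵀ·S⁻¹ = [-39/86; -8/43; -71/258]
x' − x̄ = [-234/43, -96/43, -142/43] = K·y
y = (KᵀK)⁻¹·Kᵀ·(x' − x̄) = [12]
z = y + H·x̄ = [12] + [-9] = [3]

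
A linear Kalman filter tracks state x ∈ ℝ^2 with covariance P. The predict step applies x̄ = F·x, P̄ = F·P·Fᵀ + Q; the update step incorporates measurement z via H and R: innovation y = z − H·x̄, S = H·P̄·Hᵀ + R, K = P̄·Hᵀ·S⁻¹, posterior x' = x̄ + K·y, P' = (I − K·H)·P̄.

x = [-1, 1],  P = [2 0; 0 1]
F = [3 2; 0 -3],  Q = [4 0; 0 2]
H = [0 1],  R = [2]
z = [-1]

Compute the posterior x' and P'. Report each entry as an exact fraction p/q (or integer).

x' = [-25/13, -17/13]
P' = [302/13 -12/13; -12/13 22/13]

x̄ = F·x = [-1, -3]
P̄ = F·P·Fᵀ + Q = [26 -6; -6 11]
y = z − H·x̄ = [2]
S = H·P̄·Hᵀ + R = [13]
K = P̄·Hᵀ·S⁻¹ = [-6/13; 11/13]
x' = x̄ + K·y = [-25/13, -17/13]
P' = (I − K·H)·P̄ = [302/13 -12/13; -12/13 22/13]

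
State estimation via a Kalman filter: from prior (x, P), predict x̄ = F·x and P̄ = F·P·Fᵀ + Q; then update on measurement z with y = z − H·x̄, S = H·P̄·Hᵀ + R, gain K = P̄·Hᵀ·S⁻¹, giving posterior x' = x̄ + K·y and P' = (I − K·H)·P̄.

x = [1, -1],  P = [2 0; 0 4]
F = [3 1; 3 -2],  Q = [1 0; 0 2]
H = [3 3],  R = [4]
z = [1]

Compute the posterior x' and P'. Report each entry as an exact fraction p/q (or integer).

x̄ = F·x = [2, 5]
P̄ = F·P·Fᵀ + Q = [23 10; 10 36]
y = z − H·x̄ = [-20]
S = H·P̄·Hᵀ + R = [715]
K = P̄·Hᵀ·S⁻¹ = [9/65; 138/715]
x' = x̄ + K·y = [-10/13, 163/143]
P' = (I − K·H)·P̄ = [604/65 -592/65; -592/65 6696/715]

x' = [-10/13, 163/143]
P' = [604/65 -592/65; -592/65 6696/715]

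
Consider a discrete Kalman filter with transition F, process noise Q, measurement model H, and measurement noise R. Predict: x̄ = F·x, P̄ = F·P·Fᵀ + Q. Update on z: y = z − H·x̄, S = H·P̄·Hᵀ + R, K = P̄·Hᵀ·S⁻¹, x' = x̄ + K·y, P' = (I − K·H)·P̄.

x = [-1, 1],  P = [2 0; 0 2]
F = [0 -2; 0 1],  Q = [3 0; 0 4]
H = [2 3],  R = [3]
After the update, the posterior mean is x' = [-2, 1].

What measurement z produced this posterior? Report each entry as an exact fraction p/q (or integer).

z = [-1]

x̄ = F·x = [-2, 1]
P̄ = F·P·Fᵀ + Q = [11 -4; -4 6]
S = H·P̄·Hᵀ + R = [53]
K = P̄·Hᵀ·S⁻¹ = [10/53; 10/53]
x' − x̄ = [0, 0] = K·y
y = (KᵀK)⁻¹·Kᵀ·(x' − x̄) = [0]
z = y + H·x̄ = [0] + [-1] = [-1]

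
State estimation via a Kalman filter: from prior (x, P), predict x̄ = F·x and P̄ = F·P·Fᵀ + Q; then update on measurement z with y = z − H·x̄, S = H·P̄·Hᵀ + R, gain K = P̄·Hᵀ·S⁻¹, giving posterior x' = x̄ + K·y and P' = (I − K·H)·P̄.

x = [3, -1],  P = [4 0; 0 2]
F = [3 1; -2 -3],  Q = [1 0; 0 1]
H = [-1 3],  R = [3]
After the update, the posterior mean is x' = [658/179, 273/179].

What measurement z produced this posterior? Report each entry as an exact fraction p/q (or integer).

x̄ = F·x = [8, -3]
P̄ = F·P·Fᵀ + Q = [39 -30; -30 35]
S = H·P̄·Hᵀ + R = [537]
K = P̄·Hᵀ·S⁻¹ = [-43/179; 45/179]
x' − x̄ = [-774/179, 810/179] = K·y
y = (KᵀK)⁻¹·Kᵀ·(x' − x̄) = [18]
z = y + H·x̄ = [18] + [-17] = [1]

z = [1]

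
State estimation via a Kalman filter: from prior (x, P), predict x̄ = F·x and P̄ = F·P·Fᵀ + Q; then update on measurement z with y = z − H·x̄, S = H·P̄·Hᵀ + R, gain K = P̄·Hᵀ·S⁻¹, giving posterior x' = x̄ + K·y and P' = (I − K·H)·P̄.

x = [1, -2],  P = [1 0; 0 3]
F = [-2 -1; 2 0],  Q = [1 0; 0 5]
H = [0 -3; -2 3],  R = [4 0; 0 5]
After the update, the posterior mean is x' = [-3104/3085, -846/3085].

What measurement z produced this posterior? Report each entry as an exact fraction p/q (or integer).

x̄ = F·x = [0, 2]
P̄ = F·P·Fᵀ + Q = [8 -4; -4 9]
S = H·P̄·Hᵀ + R = [85 -105; -105 166]
K = P̄·Hᵀ·S⁻¹ = [-948/3085 -224/617; -807/3085 28/617]
x' − x̄ = [-3104/3085, -7016/3085] = K·y
y = (KᵀK)⁻¹·Kᵀ·(x' − x̄) = [8, -4]
z = y + H·x̄ = [8, -4] + [-6, 6] = [2, 2]

z = [2, 2]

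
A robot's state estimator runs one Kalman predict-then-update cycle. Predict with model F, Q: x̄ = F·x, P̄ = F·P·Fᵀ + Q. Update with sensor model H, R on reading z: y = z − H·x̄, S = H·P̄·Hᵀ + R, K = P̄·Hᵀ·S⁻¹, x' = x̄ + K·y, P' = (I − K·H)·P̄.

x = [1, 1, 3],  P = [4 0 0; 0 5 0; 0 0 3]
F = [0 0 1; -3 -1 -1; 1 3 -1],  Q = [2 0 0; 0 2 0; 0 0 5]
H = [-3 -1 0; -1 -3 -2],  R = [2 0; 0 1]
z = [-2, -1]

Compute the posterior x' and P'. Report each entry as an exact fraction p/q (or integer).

x̄ = F·x = [3, -7, 1]
P̄ = F·P·Fᵀ + Q = [5 -3 -3; -3 46 -24; -3 -24 57]
y = z − H·x̄ = [0, -17]
S = H·P̄·Hᵀ + R = [75 57; 57 330]
K = P̄·Hᵀ·S⁻¹ = [-1510/7167 478/7167; -2417/7167 -1472/7167; 1457/2389 -534/2389]
x' = x̄ + K·y = [13375/7167, -25145/7167, 11467/2389]
P' = (I − K·H)·P̄ = [12935/7167 -35785/7167 15657/2389; -35785/7167 112189/7167 -49885/2389; 15657/2389 -49885/2389 67266/2389]

x' = [13375/7167, -25145/7167, 11467/2389]
P' = [12935/7167 -35785/7167 15657/2389; -35785/7167 112189/7167 -49885/2389; 15657/2389 -49885/2389 67266/2389]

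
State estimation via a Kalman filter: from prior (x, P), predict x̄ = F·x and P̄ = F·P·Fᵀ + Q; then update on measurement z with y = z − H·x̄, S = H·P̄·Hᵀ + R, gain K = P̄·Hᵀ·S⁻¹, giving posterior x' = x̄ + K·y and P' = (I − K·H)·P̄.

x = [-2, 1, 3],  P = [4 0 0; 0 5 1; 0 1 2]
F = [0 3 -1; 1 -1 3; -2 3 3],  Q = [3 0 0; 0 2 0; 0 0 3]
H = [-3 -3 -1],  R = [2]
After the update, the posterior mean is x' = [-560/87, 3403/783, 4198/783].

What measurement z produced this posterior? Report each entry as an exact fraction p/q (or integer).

x̄ = F·x = [0, 6, 16]
P̄ = F·P·Fᵀ + Q = [44 -11 45; -11 23 1; 45 1 100]
S = H·P̄·Hᵀ + R = [783]
K = P̄·Hᵀ·S⁻¹ = [-16/87; -37/783; -238/783]
x' − x̄ = [-560/87, -1295/783, -8330/783] = K·y
y = (KᵀK)⁻¹·Kᵀ·(x' − x̄) = [35]
z = y + H·x̄ = [35] + [-34] = [1]

z = [1]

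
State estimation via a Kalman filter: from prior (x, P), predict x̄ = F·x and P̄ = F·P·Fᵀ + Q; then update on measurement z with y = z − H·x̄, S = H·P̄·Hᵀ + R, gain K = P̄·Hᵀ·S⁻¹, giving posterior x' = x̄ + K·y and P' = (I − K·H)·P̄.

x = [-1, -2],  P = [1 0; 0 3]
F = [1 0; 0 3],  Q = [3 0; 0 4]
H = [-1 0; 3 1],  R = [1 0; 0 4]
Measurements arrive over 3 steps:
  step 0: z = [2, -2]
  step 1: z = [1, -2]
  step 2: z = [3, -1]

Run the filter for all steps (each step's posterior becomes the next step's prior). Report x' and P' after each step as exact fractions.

step 0: x' = [-267/211, 191/211], P' = [140/211 -372/211; -372/211 1736/211]
step 1: x' = [-80863/75093, 32433/25031], P' = [57520/75093 -55916/25031; -55916/25031 257812/25031]
step 2: x' = [-83517482/32191967, 218076911/32191967], P' = [25104572/32191967 -73933104/32191967; -73933104/32191967 340699072/32191967]

step 0: x̄ = F·x = [-1, -6]
step 0: P̄ = F·P·Fᵀ + Q = [4 0; 0 31]
step 0: y = z − H·x̄ = [1, 7]
step 0: S = H·P̄·Hᵀ + R = [5 -12; -12 71]
step 0: K = P̄·Hᵀ·S⁻¹ = [-140/211 12/211; 372/211 155/211]
step 0: x' = x̄ + K·y = [-267/211, 191/211]
step 0: P' = (I − K·H)·P̄ = [140/211 -372/211; -372/211 1736/211]
step 1: x̄ = F·x = [-267/211, 573/211]
step 1: P̄ = F·P·Fᵀ + Q = [773/211 -1116/211; -1116/211 16468/211]
step 1: y = z − H·x̄ = [-56/211, -194/211]
step 1: S = H·P̄·Hᵀ + R = [984/211 -1203/211; -1203/211 17573/211]
step 1: K = P̄·Hᵀ·S⁻¹ = [-57520/75093 401/25031; 55916/25031 22516/25031]
step 1: x' = x̄ + K·y = [-80863/75093, 32433/25031]
step 1: P' = (I − K·H)·P̄ = [57520/75093 -55916/25031; -55916/25031 257812/25031]
step 2: x̄ = F·x = [-80863/75093, 97299/25031]
step 2: P̄ = F·P·Fᵀ + Q = [282799/75093 -167748/25031; -167748/25031 2420432/25031]
step 2: y = z − H·x̄ = [144416/75093, -41467/25031]
step 2: S = H·P̄·Hᵀ + R = [357892/75093 -115051/25031; -115051/25031 2362465/25031]
step 2: K = P̄·Hᵀ·S⁻¹ = [-25104572/32191967 345153/32191967; 73933104/32191967 29724940/32191967]
step 2: x' = x̄ + K·y = [-83517482/32191967, 218076911/32191967]
step 2: P' = (I − K·H)·P̄ = [25104572/32191967 -73933104/32191967; -73933104/32191967 340699072/32191967]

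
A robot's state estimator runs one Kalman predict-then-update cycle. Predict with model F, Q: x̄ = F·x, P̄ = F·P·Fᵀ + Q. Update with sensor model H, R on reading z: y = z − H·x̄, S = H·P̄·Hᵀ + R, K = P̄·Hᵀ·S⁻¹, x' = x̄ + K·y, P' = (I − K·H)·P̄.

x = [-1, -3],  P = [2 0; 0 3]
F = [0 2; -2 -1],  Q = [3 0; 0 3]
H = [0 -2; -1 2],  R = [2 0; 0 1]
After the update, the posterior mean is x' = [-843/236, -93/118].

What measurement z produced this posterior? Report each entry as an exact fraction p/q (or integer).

z = [2, 2]

x̄ = F·x = [-6, 5]
P̄ = F·P·Fᵀ + Q = [15 -6; -6 14]
S = H·P̄·Hᵀ + R = [58 -68; -68 96]
K = P̄·Hᵀ·S⁻¹ = [-171/236 -375/472; -47/118 17/236]
x' − x̄ = [573/236, -683/118] = K·y
y = (KᵀK)⁻¹·Kᵀ·(x' − x̄) = [12, -14]
z = y + H·x̄ = [12, -14] + [-10, 16] = [2, 2]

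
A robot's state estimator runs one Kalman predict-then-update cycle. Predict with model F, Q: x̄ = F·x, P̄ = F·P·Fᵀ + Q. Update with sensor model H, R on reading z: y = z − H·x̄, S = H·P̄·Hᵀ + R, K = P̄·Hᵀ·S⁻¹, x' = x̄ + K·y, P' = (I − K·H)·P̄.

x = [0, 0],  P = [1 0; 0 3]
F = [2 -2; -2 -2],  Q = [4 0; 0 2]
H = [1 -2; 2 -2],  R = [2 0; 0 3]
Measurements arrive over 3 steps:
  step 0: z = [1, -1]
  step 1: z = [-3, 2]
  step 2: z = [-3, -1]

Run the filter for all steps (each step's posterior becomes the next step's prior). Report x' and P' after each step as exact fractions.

step 0: x' = [-1202/773, -910/773], P' = [3020/773 2096/773; 2096/773 1682/773]
step 1: x' = [2242922/895493, 2016558/895493], P' = [2109396/895493 1449744/895493; 1449744/895493 1263066/895493]
step 2: x' = [-4142654/651982565, 642327698/651982565], P' = [1531458964/651982565 1050370192/651982565; 1050370192/651982565 913906906/651982565]

step 0: x̄ = F·x = [0, 0]
step 0: P̄ = F·P·Fᵀ + Q = [20 8; 8 18]
step 0: y = z − H·x̄ = [1, -1]
step 0: S = H·P̄·Hᵀ + R = [62 64; 64 91]
step 0: K = P̄·Hᵀ·S⁻¹ = [-586/773 616/773; -634/773 276/773]
step 0: x' = x̄ + K·y = [-1202/773, -910/773]
step 0: P' = (I − K·H)·P̄ = [3020/773 2096/773; 2096/773 1682/773]
step 1: x̄ = F·x = [-584/773, 4224/773]
step 1: P̄ = F·P·Fᵀ + Q = [5132/773 -5352/773; -5352/773 37122/773]
step 1: y = z − H·x̄ = [6713/773, 11162/773]
step 1: S = H·P̄·Hᵀ + R = [176574/773 190864/773; 190864/773 214151/773]
step 1: K = P̄·Hᵀ·S⁻¹ = [-395046/895493 439768/895493; -538194/895493 124452/895493]
step 1: x' = x̄ + K·y = [2242922/895493, 2016558/895493]
step 1: P' = (I − K·H)·P̄ = [2109396/895493 1449744/895493; 1449744/895493 1263066/895493]
step 2: x̄ = F·x = [452728/895493, -8518960/895493]
step 2: P̄ = F·P·Fᵀ + Q = [5473868/895493 -3385320/895493; -3385320/895493 26878786/895493]
step 2: y = z − H·x̄ = [-20177127/895493, -18838869/895493]
step 2: S = H·P̄·Hᵀ + R = [128321278/895493 138774800/895493; 138774800/895493 159179655/895493]
step 2: K = P̄·Hᵀ·S⁻¹ = [-56928142/130396513 320725848/651982565; -77744362/130396513 90975524/651982565]
step 2: x' = x̄ + K·y = [-4142654/651982565, 642327698/651982565]
step 2: P' = (I − K·H)·P̄ = [1531458964/651982565 1050370192/651982565; 1050370192/651982565 913906906/651982565]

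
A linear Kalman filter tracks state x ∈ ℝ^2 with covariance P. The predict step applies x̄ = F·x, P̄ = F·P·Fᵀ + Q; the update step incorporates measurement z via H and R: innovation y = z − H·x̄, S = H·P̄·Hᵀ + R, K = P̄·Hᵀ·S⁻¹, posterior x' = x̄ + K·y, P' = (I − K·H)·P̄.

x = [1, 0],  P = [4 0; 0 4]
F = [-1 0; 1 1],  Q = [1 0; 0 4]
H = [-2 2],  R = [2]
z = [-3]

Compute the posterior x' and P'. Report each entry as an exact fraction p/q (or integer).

x̄ = F·x = [-1, 1]
P̄ = F·P·Fᵀ + Q = [5 -4; -4 12]
y = z − H·x̄ = [-7]
S = H·P̄·Hᵀ + R = [102]
K = P̄·Hᵀ·S⁻¹ = [-3/17; 16/51]
x' = x̄ + K·y = [4/17, -61/51]
P' = (I − K·H)·P̄ = [31/17 28/17; 28/17 100/51]

x' = [4/17, -61/51]
P' = [31/17 28/17; 28/17 100/51]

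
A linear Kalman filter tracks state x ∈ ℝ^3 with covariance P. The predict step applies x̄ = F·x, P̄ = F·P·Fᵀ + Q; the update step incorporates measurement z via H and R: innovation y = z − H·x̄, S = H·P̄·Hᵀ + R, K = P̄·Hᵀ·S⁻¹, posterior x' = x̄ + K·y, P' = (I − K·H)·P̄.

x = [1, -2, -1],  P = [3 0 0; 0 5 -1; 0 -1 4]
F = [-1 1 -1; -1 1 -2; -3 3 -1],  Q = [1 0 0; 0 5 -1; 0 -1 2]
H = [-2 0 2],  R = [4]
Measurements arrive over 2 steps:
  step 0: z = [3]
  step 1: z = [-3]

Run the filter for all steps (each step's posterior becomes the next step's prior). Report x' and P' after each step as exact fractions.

step 0: x̄ = F·x = [-2, -1, -8]
step 0: P̄ = F·P·Fᵀ + Q = [15 19 32; 19 33 38; 32 38 84]
step 0: y = z − H·x̄ = [15]
step 0: S = H·P̄·Hᵀ + R = [144]
step 0: K = P̄·Hᵀ·S⁻¹ = [17/72; 19/72; 13/18]
step 0: x' = x̄ + K·y = [37/24, 71/24, 17/6]
step 0: P' = (I − K·H)·P̄ = [251/36 361/36 67/9; 361/36 827/36 95/9; 67/9 95/9 80/9]
step 1: x̄ = F·x = [-17/12, -17/4, 17/12]
step 1: P̄ = F·P·Fᵀ + Q = [122/9 55/3 235/9; 55/3 38 74/3; 235/9 74/3 731/9]
step 1: y = z − H·x̄ = [-26/3]
step 1: S = H·P̄·Hᵀ + R = [1568/9]
step 1: K = P̄·Hᵀ·S⁻¹ = [113/784; 57/784; 31/49]
step 1: x' = x̄ + K·y = [-1045/392, -1913/392, -797/196]
step 1: P' = (I − K·H)·P̄ = [3895/392 6471/392 501/49; 6471/392 14535/392 816/49; 501/49 816/49 563/49]

step 0: x' = [37/24, 71/24, 17/6], P' = [251/36 361/36 67/9; 361/36 827/36 95/9; 67/9 95/9 80/9]
step 1: x' = [-1045/392, -1913/392, -797/196], P' = [3895/392 6471/392 501/49; 6471/392 14535/392 816/49; 501/49 816/49 563/49]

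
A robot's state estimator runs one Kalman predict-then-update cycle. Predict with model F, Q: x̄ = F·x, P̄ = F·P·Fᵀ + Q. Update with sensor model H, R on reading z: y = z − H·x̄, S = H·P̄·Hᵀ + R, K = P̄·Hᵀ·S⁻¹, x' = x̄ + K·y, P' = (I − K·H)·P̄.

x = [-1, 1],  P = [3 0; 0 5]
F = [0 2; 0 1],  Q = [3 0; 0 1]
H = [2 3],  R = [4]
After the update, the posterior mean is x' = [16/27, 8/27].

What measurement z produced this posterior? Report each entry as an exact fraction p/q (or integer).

x̄ = F·x = [2, 1]
P̄ = F·P·Fᵀ + Q = [23 10; 10 6]
S = H·P̄·Hᵀ + R = [270]
K = P̄·Hᵀ·S⁻¹ = [38/135; 19/135]
x' − x̄ = [-38/27, -19/27] = K·y
y = (KᵀK)⁻¹·Kᵀ·(x' − x̄) = [-5]
z = y + H·x̄ = [-5] + [7] = [2]

z = [2]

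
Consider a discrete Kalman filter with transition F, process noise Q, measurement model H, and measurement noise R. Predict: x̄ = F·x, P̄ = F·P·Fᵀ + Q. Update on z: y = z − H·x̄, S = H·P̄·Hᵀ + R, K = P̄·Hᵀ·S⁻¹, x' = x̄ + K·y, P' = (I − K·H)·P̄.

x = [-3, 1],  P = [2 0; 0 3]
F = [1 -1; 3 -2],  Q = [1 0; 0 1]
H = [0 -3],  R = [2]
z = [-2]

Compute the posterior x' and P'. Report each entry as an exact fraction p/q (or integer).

x' = [136/281, 164/281]
P' = [390/281 24/281; 24/281 62/281]

x̄ = F·x = [-4, -11]
P̄ = F·P·Fᵀ + Q = [6 12; 12 31]
y = z − H·x̄ = [-35]
S = H·P̄·Hᵀ + R = [281]
K = P̄·Hᵀ·S⁻¹ = [-36/281; -93/281]
x' = x̄ + K·y = [136/281, 164/281]
P' = (I − K·H)·P̄ = [390/281 24/281; 24/281 62/281]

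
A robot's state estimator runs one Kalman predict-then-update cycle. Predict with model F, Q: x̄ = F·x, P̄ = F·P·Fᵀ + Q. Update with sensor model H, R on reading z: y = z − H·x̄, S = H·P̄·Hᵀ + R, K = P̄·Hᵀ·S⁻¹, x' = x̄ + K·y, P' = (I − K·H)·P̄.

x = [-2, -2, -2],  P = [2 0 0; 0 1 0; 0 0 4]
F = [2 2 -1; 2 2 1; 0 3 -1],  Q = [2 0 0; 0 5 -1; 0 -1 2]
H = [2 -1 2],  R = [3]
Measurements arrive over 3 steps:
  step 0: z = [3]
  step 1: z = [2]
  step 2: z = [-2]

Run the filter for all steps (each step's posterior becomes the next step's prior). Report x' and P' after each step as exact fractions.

step 0: x̄ = F·x = [-6, -10, -4]
step 0: P̄ = F·P·Fᵀ + Q = [18 8 10; 8 21 1; 10 1 15]
step 0: y = z − H·x̄ = [13]
step 0: S = H·P̄·Hᵀ + R = [200]
step 0: K = P̄·Hᵀ·S⁻¹ = [6/25; -3/200; 49/200]
step 0: x' = x̄ + K·y = [-72/25, -2039/200, -163/200]
step 0: P' = (I − K·H)·P̄ = [162/25 218/25 -44/25; 218/25 4191/200 347/200; -44/25 347/200 599/200]
step 1: x̄ = F·x = [-5067/200, -5393/200, -2977/100]
step 1: P̄ = F·P·Fᵀ + Q = [36919/200 35301/200 17589/100; 35301/200 37479/200 17931/100; 17589/100 17931/100 9159/50]
step 1: y = z − H·x̄ = [17049/200]
step 1: S = H·P̄·Hᵀ + R = [329071/200]
step 1: K = P̄·Hᵀ·S⁻¹ = [108893/329071; 104847/329071; 107766/329071]
step 1: x' = x̄ + K·y = [945570/329071, 64283/329071, -609931/329071]
step 1: P' = (I − K·H)·P̄ = [1456434/329071 997155/329071 -794517/329071; 997155/329071 6701793/329071 2511012/329071; -794517/329071 2511012/329071 2211672/329071]
step 2: x̄ = F·x = [2629637/329071, 1409775/329071, 802780/329071]
step 2: P̄ = F·P·Fᵀ + Q = [36613982/329071 38398476/329071 37439334/329071; 38398476/329071 51333155/329071 47752991/329071; 37439334/329071 47752991/329071 48119879/329071]
step 2: y = z − H·x̄ = [-6113201/329071]
step 2: S = H·P̄·Hᵀ + R = [346164616/329071]
step 2: K = P̄·Hᵀ·S⁻¹ = [27427039/86541154; 2468771/7064584; 123365435/346164616]
step 2: x' = x̄ + K·y = [182042229/86541154, -15597301/7064584, -1447297605/346164616]
step 2: P' = (I − K·H)·P̄ = [242571332/43270577 322837/1766146 -436092599/86541154; 322837/1766146 194489041/7064584 99656329/7064584; -436092599/86541154 99656329/7064584 4370998609/346164616]

step 0: x' = [-72/25, -2039/200, -163/200], P' = [162/25 218/25 -44/25; 218/25 4191/200 347/200; -44/25 347/200 599/200]
step 1: x' = [945570/329071, 64283/329071, -609931/329071], P' = [1456434/329071 997155/329071 -794517/329071; 997155/329071 6701793/329071 2511012/329071; -794517/329071 2511012/329071 2211672/329071]
step 2: x' = [182042229/86541154, -15597301/7064584, -1447297605/346164616], P' = [242571332/43270577 322837/1766146 -436092599/86541154; 322837/1766146 194489041/7064584 99656329/7064584; -436092599/86541154 99656329/7064584 4370998609/346164616]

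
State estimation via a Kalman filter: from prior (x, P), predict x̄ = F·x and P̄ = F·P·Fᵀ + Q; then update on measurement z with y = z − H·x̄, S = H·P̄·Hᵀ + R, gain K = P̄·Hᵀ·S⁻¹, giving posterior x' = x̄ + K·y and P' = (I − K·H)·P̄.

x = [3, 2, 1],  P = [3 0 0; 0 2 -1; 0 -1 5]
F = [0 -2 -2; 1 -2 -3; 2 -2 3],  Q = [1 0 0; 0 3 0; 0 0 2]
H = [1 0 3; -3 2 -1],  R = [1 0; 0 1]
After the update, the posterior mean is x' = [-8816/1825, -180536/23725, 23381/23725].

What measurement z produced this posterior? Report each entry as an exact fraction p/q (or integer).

z = [-2, -2]

x̄ = F·x = [-6, -4, 5]
P̄ = F·P·Fᵀ + Q = [21 28 -20; 28 47 -31; -20 -31 79]
S = H·P̄·Hᵀ + R = [613 -230; -230 125]
K = P̄·Hᵀ·S⁻¹ = [-29/365 -77/1825; 261/4745 10183/23725; 1699/4745 257/23725]
x' − x̄ = [2134/1825, -85636/23725, -95244/23725] = K·y
y = (KᵀK)⁻¹·Kᵀ·(x' − x̄) = [-11, -7]
z = y + H·x̄ = [-11, -7] + [9, 5] = [-2, -2]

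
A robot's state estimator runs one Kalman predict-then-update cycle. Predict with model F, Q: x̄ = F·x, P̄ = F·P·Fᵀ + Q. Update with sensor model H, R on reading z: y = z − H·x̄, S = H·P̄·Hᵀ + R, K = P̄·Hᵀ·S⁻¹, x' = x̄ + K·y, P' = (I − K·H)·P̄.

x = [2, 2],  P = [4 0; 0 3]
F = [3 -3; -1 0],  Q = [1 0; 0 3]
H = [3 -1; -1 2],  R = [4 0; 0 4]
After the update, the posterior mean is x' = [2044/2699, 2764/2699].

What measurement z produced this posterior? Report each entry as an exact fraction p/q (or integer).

z = [2, 3]

x̄ = F·x = [0, -2]
P̄ = F·P·Fᵀ + Q = [64 -12; -12 7]
S = H·P̄·Hᵀ + R = [659 -290; -290 144]
K = P̄·Hᵀ·S⁻¹ = [964/2699 292/2699; 337/2699 1166/2699]
x' − x̄ = [2044/2699, 8162/2699] = K·y
y = (KᵀK)⁻¹·Kᵀ·(x' − x̄) = [0, 7]
z = y + H·x̄ = [0, 7] + [2, -4] = [2, 3]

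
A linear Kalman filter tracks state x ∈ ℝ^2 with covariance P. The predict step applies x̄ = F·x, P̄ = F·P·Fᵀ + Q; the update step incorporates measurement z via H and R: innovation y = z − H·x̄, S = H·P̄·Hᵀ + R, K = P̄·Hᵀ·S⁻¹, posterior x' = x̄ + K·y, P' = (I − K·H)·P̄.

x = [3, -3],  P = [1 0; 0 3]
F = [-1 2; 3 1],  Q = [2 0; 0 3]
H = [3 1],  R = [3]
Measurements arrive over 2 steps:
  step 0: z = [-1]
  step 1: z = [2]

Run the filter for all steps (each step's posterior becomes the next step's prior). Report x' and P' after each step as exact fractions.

step 0: x' = [-193/57, 502/57], P' = [29/19 -71/19; -71/19 221/19]
step 1: x' = [3197/2257, -4397/2257], P' = [2210/2257 -4407/2257; -4407/2257 66444/11285]

step 0: x̄ = F·x = [-9, 6]
step 0: P̄ = F·P·Fᵀ + Q = [15 3; 3 15]
step 0: y = z − H·x̄ = [20]
step 0: S = H·P̄·Hᵀ + R = [171]
step 0: K = P̄·Hᵀ·S⁻¹ = [16/57; 8/57]
step 0: x' = x̄ + K·y = [-193/57, 502/57]
step 0: P' = (I − K·H)·P̄ = [29/19 -71/19; -71/19 221/19]
step 1: x̄ = F·x = [21, -77/57]
step 1: P̄ = F·P·Fᵀ + Q = [65 0; 0 113/19]
step 1: y = z − H·x̄ = [-3400/57]
step 1: S = H·P̄·Hᵀ + R = [11285/19]
step 1: K = P̄·Hᵀ·S⁻¹ = [741/2257; 113/11285]
step 1: x' = x̄ + K·y = [3197/2257, -4397/2257]
step 1: P' = (I − K·H)·P̄ = [2210/2257 -4407/2257; -4407/2257 66444/11285]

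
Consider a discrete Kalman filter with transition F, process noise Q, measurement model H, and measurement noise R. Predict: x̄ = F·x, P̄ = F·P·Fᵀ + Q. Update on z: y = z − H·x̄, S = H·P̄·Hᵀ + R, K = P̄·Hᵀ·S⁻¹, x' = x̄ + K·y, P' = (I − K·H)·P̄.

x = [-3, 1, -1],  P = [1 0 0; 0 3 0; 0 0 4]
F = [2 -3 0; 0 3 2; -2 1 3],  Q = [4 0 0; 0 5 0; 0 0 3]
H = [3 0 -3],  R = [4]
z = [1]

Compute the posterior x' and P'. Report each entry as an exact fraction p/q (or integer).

x̄ = F·x = [-9, 1, 4]
P̄ = F·P·Fᵀ + Q = [35 -27 -13; -27 48 33; -13 33 46]
y = z − H·x̄ = [40]
S = H·P̄·Hᵀ + R = [967]
K = P̄·Hᵀ·S⁻¹ = [144/967; -180/967; -177/967]
x' = x̄ + K·y = [-2943/967, -6233/967, -3212/967]
P' = (I − K·H)·P̄ = [13109/967 -189/967 12917/967; -189/967 14016/967 51/967; 12917/967 51/967 13153/967]

x' = [-2943/967, -6233/967, -3212/967]
P' = [13109/967 -189/967 12917/967; -189/967 14016/967 51/967; 12917/967 51/967 13153/967]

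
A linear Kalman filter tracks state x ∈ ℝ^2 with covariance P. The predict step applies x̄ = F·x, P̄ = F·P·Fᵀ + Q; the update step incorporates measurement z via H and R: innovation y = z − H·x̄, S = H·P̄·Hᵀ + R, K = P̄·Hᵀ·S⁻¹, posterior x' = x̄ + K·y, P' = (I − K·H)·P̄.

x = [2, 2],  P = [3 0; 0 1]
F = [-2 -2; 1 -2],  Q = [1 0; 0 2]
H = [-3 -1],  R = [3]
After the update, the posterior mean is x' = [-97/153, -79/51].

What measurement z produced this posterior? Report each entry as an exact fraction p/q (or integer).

z = [3]

x̄ = F·x = [-8, -2]
P̄ = F·P·Fᵀ + Q = [17 -2; -2 9]
S = H·P̄·Hᵀ + R = [153]
K = P̄·Hᵀ·S⁻¹ = [-49/153; -1/51]
x' − x̄ = [1127/153, 23/51] = K·y
y = (KᵀK)⁻¹·Kᵀ·(x' − x̄) = [-23]
z = y + H·x̄ = [-23] + [26] = [3]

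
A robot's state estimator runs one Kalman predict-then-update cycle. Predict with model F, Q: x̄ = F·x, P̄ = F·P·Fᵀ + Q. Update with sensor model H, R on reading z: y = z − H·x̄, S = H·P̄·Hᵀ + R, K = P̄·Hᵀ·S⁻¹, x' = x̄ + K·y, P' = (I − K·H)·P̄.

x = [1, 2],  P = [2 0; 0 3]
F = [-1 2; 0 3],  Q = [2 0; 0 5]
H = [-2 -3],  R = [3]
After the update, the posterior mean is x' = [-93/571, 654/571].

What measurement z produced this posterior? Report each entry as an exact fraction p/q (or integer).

x̄ = F·x = [3, 6]
P̄ = F·P·Fᵀ + Q = [16 18; 18 32]
S = H·P̄·Hᵀ + R = [571]
K = P̄·Hᵀ·S⁻¹ = [-86/571; -132/571]
x' − x̄ = [-1806/571, -2772/571] = K·y
y = (KᵀK)⁻¹·Kᵀ·(x' − x̄) = [21]
z = y + H·x̄ = [21] + [-24] = [-3]

z = [-3]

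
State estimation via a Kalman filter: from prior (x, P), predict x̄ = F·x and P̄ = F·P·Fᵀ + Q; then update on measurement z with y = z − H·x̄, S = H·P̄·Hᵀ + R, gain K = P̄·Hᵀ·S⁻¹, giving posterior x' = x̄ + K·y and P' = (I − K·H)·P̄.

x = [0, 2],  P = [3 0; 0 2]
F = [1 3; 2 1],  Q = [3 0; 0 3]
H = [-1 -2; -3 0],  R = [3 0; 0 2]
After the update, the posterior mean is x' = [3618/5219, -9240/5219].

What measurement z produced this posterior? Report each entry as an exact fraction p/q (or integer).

x̄ = F·x = [6, 2]
P̄ = F·P·Fᵀ + Q = [24 12; 12 17]
S = H·P̄·Hᵀ + R = [143 144; 144 218]
K = P̄·Hᵀ·S⁻¹ = [-48/5219 -1692/5219; -2422/5219 738/5219]
x' − x̄ = [-27696/5219, -19678/5219] = K·y
y = (KᵀK)⁻¹·Kᵀ·(x' − x̄) = [13, 16]
z = y + H·x̄ = [13, 16] + [-10, -18] = [3, -2]

z = [3, -2]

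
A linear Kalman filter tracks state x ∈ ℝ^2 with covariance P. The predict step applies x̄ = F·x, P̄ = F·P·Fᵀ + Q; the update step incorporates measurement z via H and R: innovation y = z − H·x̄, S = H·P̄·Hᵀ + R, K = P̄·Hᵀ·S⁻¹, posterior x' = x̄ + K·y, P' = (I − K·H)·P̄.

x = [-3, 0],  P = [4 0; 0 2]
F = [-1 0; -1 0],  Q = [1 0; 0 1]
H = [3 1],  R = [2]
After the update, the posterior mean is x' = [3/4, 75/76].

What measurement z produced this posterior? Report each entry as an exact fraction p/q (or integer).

x̄ = F·x = [3, 3]
P̄ = F·P·Fᵀ + Q = [5 4; 4 5]
S = H·P̄·Hᵀ + R = [76]
K = P̄·Hᵀ·S⁻¹ = [1/4; 17/76]
x' − x̄ = [-9/4, -153/76] = K·y
y = (KᵀK)⁻¹·Kᵀ·(x' − x̄) = [-9]
z = y + H·x̄ = [-9] + [12] = [3]

z = [3]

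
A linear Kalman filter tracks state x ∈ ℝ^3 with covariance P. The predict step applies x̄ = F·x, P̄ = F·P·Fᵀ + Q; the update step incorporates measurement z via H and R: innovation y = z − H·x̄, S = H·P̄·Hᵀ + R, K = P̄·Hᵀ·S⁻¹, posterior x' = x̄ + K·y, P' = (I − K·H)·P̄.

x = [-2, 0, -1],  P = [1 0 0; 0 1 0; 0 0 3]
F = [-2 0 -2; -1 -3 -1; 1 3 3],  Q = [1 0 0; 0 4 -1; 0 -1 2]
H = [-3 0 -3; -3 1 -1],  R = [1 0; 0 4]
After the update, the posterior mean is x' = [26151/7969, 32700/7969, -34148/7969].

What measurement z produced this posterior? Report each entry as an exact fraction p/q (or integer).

z = [3, -1]

x̄ = F·x = [6, 3, -5]
P̄ = F·P·Fᵀ + Q = [17 8 -20; 8 17 -20; -20 -20 39]
S = H·P̄·Hᵀ + R = [145 66; 66 85]
K = P̄·Hᵀ·S⁻¹ = [2283/7969 -3929/7969; 2202/7969 -491/7969; -4911/7969 3907/7969]
x' − x̄ = [-21663/7969, 8793/7969, 5697/7969] = K·y
y = (KᵀK)⁻¹·Kᵀ·(x' − x̄) = [6, 9]
z = y + H·x̄ = [6, 9] + [-3, -10] = [3, -1]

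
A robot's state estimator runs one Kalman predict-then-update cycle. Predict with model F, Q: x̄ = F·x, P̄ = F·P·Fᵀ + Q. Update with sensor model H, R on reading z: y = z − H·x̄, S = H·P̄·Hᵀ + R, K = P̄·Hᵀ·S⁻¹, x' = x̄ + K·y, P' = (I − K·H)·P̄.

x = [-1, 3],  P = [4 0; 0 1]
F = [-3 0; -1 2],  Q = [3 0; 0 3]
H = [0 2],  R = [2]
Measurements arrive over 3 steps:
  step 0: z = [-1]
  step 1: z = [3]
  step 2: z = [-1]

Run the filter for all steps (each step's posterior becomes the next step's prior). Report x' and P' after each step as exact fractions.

step 0: x̄ = F·x = [3, 7]
step 0: P̄ = F·P·Fᵀ + Q = [39 12; 12 11]
step 0: y = z − H·x̄ = [-15]
step 0: S = H·P̄·Hᵀ + R = [46]
step 0: K = P̄·Hᵀ·S⁻¹ = [12/23; 11/23]
step 0: x' = x̄ + K·y = [-111/23, -4/23]
step 0: P' = (I − K·H)·P̄ = [609/23 12/23; 12/23 11/23]
step 1: x̄ = F·x = [333/23, 103/23]
step 1: P̄ = F·P·Fᵀ + Q = [5550/23 1755/23; 1755/23 674/23]
step 1: y = z − H·x̄ = [-137/23]
step 1: S = H·P̄·Hᵀ + R = [2742/23]
step 1: K = P̄·Hᵀ·S⁻¹ = [585/457; 674/1371]
step 1: x' = x̄ + K·y = [3132/457, 2125/1371]
step 1: P' = (I − K·H)·P̄ = [21000/457 585/457; 585/457 674/1371]
step 2: x̄ = F·x = [-9396/457, -5146/1371]
step 2: P̄ = F·P·Fᵀ + Q = [190371/457 59490/457; 59490/457 62789/1371]
step 2: y = z − H·x̄ = [8921/1371]
step 2: S = H·P̄·Hᵀ + R = [253898/1371]
step 2: K = P̄·Hᵀ·S⁻¹ = [178470/126949; 62789/126949]
step 2: x' = x̄ + K·y = [-1448802/126949, -67935/126949]
step 2: P' = (I − K·H)·P̄ = [6418047/126949 178470/126949; 178470/126949 62789/126949]

step 0: x' = [-111/23, -4/23], P' = [609/23 12/23; 12/23 11/23]
step 1: x' = [3132/457, 2125/1371], P' = [21000/457 585/457; 585/457 674/1371]
step 2: x' = [-1448802/126949, -67935/126949], P' = [6418047/126949 178470/126949; 178470/126949 62789/126949]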